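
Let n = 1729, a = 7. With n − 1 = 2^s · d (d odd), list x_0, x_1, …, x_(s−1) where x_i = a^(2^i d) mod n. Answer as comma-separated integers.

343, 77, 742, 742, 742, 742

n − 1 = 1728 = 2^6 · 27, so s = 6 and d = 27.
x_0 = 7^27 mod 1729 = 343.
x_1 = 343^2 mod 1729 = 77.
x_2 = 77^2 mod 1729 = 742.
x_3 = 742^2 mod 1729 = 742.
x_4 = 742^2 mod 1729 = 742.
x_5 = 742^2 mod 1729 = 742.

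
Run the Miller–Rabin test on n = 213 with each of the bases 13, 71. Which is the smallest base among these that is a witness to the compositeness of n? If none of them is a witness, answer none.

n − 1 = 212 = 2^2 · 53, so s = 2 and d = 53.
Base 13: x_0 = 13^53 mod 213 = 22. x_0 is neither 1 nor 212, so continue squaring. x_1 = 22^2 mod 213 = 58. Reached i = s−1 = 1 without hitting −1: 13 is a Miller–Rabin witness and 213 is composite.
Base 71: x_0 = 71^53 mod 213 = 71. x_0 is neither 1 nor 212, so continue squaring. x_1 = 71^2 mod 213 = 142. Reached i = s−1 = 1 without hitting −1: 71 is a Miller–Rabin witness and 213 is composite.
The smallest witness among the given bases is 13.

13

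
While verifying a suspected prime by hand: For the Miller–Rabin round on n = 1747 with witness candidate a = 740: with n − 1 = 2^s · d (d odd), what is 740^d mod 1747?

1

n − 1 = 1746 = 2^1 · 873, so s = 1 and d = 873.
740^873 mod 1747 = 1.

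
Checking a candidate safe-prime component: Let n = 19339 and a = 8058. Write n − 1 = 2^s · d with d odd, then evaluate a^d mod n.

n − 1 = 19338 = 2^1 · 9669, so s = 1 and d = 9669.
Repeated squaring mod 19339: 8058^1 ≡ 8058, 8058^2 ≡ 10341, 8058^4 ≡ 10950, 8058^8 ≡ 700, 8058^16 ≡ 6525, 8058^32 ≡ 10486, 8058^64 ≡ 13981, 8058^128 ≡ 9088, 8058^256 ≡ 14214, 8058^512 ≡ 3263, 8058^1024 ≡ 10719, 8058^2048 ≡ 3962, 8058^4096 ≡ 13515, 8058^8192 ≡ 17709.
9669 = 8192 + 1024 + 256 + 128 + 64 + 4 + 1, so 8058^9669 ≡ 17709·10719·14214·9088·13981·10950·8058 ≡ 11747 (mod 19339).

11747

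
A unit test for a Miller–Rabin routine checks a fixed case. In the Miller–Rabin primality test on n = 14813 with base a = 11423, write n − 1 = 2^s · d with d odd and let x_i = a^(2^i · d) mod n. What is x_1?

1

n − 1 = 14812 = 2^2 · 3703, so s = 2 and d = 3703.
x_0 = 11423^3703 mod 14813 = 1.
x_1 = 1^2 mod 14813 = 1.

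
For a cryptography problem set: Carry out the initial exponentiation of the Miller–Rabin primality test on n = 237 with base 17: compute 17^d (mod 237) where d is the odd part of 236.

191

n − 1 = 236 = 2^2 · 59, so s = 2 and d = 59.
By repeated squaring, 17^59 ≡ 191 (mod 237).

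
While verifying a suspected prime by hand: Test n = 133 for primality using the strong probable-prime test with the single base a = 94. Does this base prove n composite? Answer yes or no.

no

n − 1 = 132 = 2^2 · 33, so s = 2 and d = 33.
x_0 = 94^33 mod 133 = 132.
x_0 = 132 ≡ −1, so 94 is not a witness.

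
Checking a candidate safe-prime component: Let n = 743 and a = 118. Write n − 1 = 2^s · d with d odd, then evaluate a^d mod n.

n − 1 = 742 = 2^1 · 371, so s = 1 and d = 371.
By repeated squaring, 118^371 ≡ 742 (mod 743).

742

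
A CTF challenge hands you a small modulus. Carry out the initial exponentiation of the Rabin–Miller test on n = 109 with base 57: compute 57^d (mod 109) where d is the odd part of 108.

n − 1 = 108 = 2^2 · 27, so s = 2 and d = 27.
57^27 mod 109 = 76.

76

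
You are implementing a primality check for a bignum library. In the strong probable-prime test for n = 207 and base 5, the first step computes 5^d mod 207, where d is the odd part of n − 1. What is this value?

203

n − 1 = 206 = 2^1 · 103, so s = 1 and d = 103.
5^103 mod 207 = 203.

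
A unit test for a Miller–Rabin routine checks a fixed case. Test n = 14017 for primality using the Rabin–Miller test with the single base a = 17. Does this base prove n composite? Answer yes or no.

yes

n − 1 = 14016 = 2^6 · 219, so s = 6 and d = 219.
x_0 = 17^219 mod 14017 = 6834.
x_0 is neither 1 nor 14016, so continue squaring.
x_1 = 6834^2 mod 14017 = 12929.
x_2 = 12929^2 mod 14017 = 6316.
x_3 = 6316^2 mod 14017 = 13491.
x_4 = 13491^2 mod 14017 = 10353.
x_5 = 10353^2 mod 14017 = 10627.
Reached i = s−1 = 5 without hitting −1: 17 is a Miller–Rabin witness and 14017 is composite.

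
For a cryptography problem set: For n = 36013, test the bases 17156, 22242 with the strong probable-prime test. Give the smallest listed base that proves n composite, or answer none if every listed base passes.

n − 1 = 36012 = 2^2 · 9003, so s = 2 and d = 9003.
Base 17156: x_0 = 17156^9003 mod 36013 = 36012. x_0 = 36012 ≡ −1, so 17156 is not a witness.
Base 22242: x_0 = 22242^9003 mod 36013 = 10617. x_0 is neither 1 nor 36012, so continue squaring. x_1 = 10617^2 mod 36013 = 36012. x_1 ≡ −1, so 22242 is not a witness.
No listed base is a witness for 36013.

none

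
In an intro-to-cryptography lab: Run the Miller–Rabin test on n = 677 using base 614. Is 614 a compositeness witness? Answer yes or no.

no

n − 1 = 676 = 2^2 · 169, so s = 2 and d = 169.
x_0 = 614^169 mod 677 = 651.
x_0 is neither 1 nor 676, so continue squaring.
x_1 = 651^2 mod 677 = 676.
x_1 ≡ −1, so 614 is not a witness.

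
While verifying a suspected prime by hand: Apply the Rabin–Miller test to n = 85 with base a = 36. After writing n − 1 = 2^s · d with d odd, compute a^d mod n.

n − 1 = 84 = 2^2 · 21, so s = 2 and d = 21.
36^21 mod 85 = 66.

66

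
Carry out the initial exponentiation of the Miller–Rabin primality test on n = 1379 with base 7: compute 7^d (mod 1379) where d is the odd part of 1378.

n − 1 = 1378 = 2^1 · 689, so s = 1 and d = 689.
7^689 mod 1379 = 343.

343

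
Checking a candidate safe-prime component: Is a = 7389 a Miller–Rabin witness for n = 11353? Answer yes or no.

n − 1 = 11352 = 2^3 · 1419, so s = 3 and d = 1419.
x_0 = 7389^1419 mod 11353 = 11352.
x_0 = 11352 ≡ −1, so 7389 is not a witness.

no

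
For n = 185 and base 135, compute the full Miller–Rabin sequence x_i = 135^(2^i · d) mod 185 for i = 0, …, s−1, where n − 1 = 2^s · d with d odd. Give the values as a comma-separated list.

n − 1 = 184 = 2^3 · 23, so s = 3 and d = 23.
x_0 = 135^23 mod 185 = 35.
x_1 = 35^2 mod 185 = 115.
x_2 = 115^2 mod 185 = 90.

35, 115, 90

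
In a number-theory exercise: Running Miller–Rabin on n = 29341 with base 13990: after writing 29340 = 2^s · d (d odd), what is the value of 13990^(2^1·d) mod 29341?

11101

n − 1 = 29340 = 2^2 · 7335, so s = 2 and d = 7335.
Repeated squaring mod 29341: 13990^1 ≡ 13990, 13990^2 ≡ 15630, 13990^4 ≡ 3734, 13990^8 ≡ 5781, 13990^16 ≡ 562, 13990^32 ≡ 22434, 13990^64 ≡ 27524, 13990^128 ≡ 15297, 13990^256 ≡ 3734, 13990^512 ≡ 5781, 13990^1024 ≡ 562, 13990^2048 ≡ 22434, 13990^4096 ≡ 27524.
7335 = 4096 + 2048 + 1024 + 128 + 32 + 4 + 2 + 1, so 13990^7335 ≡ 27524·22434·562·15297·22434·3734·15630·13990 ≡ 5845 (mod 29341).
x_0 = 5845.
x_1 = 5845^2 mod 29341 = 11101.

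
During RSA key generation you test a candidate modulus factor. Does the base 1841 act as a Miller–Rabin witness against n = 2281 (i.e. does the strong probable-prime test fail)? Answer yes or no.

n − 1 = 2280 = 2^3 · 285, so s = 3 and d = 285.
Repeated squaring mod 2281: 1841^1 ≡ 1841, 1841^2 ≡ 1996, 1841^4 ≡ 1390, 1841^8 ≡ 93, 1841^16 ≡ 1806, 1841^32 ≡ 2087, 1841^64 ≡ 1140, 1841^128 ≡ 1711, 1841^256 ≡ 998.
285 = 256 + 16 + 8 + 4 + 1, so 1841^285 ≡ 998·1806·93·1390·1841 ≡ 1571 (mod 2281).
x_0 = 1841^285 mod 2281 = 1571.
x_0 is neither 1 nor 2280, so continue squaring.
x_1 = 1571^2 mod 2281 = 2280.
x_1 ≡ −1, so 1841 is not a witness.

no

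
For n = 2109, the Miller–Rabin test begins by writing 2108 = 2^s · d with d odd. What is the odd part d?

527

Halving: 2108 → 1054 → 527; 527 is odd.
So 2108 = 2^2 · 527.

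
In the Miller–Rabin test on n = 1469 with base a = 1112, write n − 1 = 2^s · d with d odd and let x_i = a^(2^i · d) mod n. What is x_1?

1258

n − 1 = 1468 = 2^2 · 367, so s = 2 and d = 367.
x_0 = 1112^367 mod 1469 = 747.
x_1 = 747^2 mod 1469 = 1258.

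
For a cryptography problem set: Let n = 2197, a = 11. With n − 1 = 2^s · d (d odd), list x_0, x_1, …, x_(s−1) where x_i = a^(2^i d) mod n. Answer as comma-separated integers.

2049, 2131

n − 1 = 2196 = 2^2 · 549, so s = 2 and d = 549.
x_0 = 11^549 mod 2197 = 2049.
x_1 = 2049^2 mod 2197 = 2131.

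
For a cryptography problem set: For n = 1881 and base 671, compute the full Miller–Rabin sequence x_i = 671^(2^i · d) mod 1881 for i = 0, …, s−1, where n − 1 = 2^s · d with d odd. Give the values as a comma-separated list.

n − 1 = 1880 = 2^3 · 235, so s = 3 and d = 235.
x_0 = 671^235 mod 1881 = 671.
x_1 = 671^2 mod 1881 = 682.
x_2 = 682^2 mod 1881 = 517.

671, 682, 517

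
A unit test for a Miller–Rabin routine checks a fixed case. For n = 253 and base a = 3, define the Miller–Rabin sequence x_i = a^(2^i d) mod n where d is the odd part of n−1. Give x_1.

n − 1 = 252 = 2^2 · 63, so s = 2 and d = 63.
Repeated squaring mod 253: 3^1 ≡ 3, 3^2 ≡ 9, 3^4 ≡ 81, 3^8 ≡ 236, 3^16 ≡ 36, 3^32 ≡ 31.
63 = 32 + 16 + 8 + 4 + 2 + 1, so 3^63 ≡ 31·36·236·81·9·3 ≡ 236 (mod 253).
x_0 = 236.
x_1 = 236^2 mod 253 = 36.

36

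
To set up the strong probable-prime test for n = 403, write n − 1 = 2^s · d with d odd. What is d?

201

Halving: 402 → 201; 201 is odd.
So 402 = 2^1 · 201.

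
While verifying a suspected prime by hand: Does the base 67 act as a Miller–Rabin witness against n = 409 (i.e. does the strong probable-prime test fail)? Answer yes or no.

n − 1 = 408 = 2^3 · 51, so s = 3 and d = 51.
x_0 = 67^51 mod 409 = 66.
x_0 is neither 1 nor 408, so continue squaring.
x_1 = 66^2 mod 409 = 266.
x_2 = 266^2 mod 409 = 408.
x_2 ≡ −1, so 67 is not a witness.

no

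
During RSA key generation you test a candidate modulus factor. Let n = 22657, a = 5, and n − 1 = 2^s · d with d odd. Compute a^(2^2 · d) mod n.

n − 1 = 22656 = 2^7 · 177, so s = 7 and d = 177.
x_0 = 5^177 mod 22657 = 6956.
x_1 = 6956^2 mod 22657 = 13241.
x_2 = 13241^2 mod 22657 = 4215.

4215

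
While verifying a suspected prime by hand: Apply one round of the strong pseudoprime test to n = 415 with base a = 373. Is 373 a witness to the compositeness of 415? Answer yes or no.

n − 1 = 414 = 2^1 · 207, so s = 1 and d = 207.
Repeated squaring mod 415: 373^1 ≡ 373, 373^2 ≡ 104, 373^4 ≡ 26, 373^8 ≡ 261, 373^16 ≡ 61, 373^32 ≡ 401, 373^64 ≡ 196, 373^128 ≡ 236.
207 = 128 + 64 + 8 + 4 + 2 + 1, so 373^207 ≡ 236·196·261·26·104·373 ≡ 187 (mod 415).
x_0 = 373^207 mod 415 = 187.
x_0 ∉ {1, 414} and s = 1, so 373 is a Miller–Rabin witness and 415 is composite.

yes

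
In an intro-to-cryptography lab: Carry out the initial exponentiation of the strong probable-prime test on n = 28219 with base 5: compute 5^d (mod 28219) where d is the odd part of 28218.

n − 1 = 28218 = 2^1 · 14109, so s = 1 and d = 14109.
5^14109 mod 28219 = 1.

1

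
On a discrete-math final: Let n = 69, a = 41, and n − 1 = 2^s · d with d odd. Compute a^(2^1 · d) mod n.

64

n − 1 = 68 = 2^2 · 17, so s = 2 and d = 17.
x_0 = 41^17 mod 69 = 8.
x_1 = 8^2 mod 69 = 64.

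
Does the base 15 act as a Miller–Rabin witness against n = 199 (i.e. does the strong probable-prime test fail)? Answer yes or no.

n − 1 = 198 = 2^1 · 99, so s = 1 and d = 99.
x_0 = 15^99 mod 199 = 198.
x_0 = 198 ≡ −1, so 15 is not a witness.

no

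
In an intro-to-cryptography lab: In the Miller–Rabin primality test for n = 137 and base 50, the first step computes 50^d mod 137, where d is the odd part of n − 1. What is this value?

n − 1 = 136 = 2^3 · 17, so s = 3 and d = 17.
By repeated squaring, 50^17 ≡ 1 (mod 137).

1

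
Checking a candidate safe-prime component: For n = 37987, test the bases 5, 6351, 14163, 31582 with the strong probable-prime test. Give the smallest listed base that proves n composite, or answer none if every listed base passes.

n − 1 = 37986 = 2^1 · 18993, so s = 1 and d = 18993.
Base 5: x_0 = 5^18993 mod 37987 = 37986. x_0 = 37986 ≡ −1, so 5 is not a witness.
Base 6351: x_0 = 6351^18993 mod 37987 = 1. x_0 = 1, so 6351 is not a witness.
Base 14163: x_0 = 14163^18993 mod 37987 = 1. x_0 = 1, so 14163 is not a witness.
Base 31582: x_0 = 31582^18993 mod 37987 = 37986. x_0 = 37986 ≡ −1, so 31582 is not a witness.
No listed base is a witness for 37987.

none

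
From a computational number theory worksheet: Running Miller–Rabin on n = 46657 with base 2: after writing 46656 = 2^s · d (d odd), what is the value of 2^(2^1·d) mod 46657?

28859

n − 1 = 46656 = 2^6 · 729, so s = 6 and d = 729.
Repeated squaring mod 46657: 2^1 ≡ 2, 2^2 ≡ 4, 2^4 ≡ 16, 2^8 ≡ 256, 2^16 ≡ 18879, 2^32 ≡ 3818, 2^64 ≡ 20140, 2^128 ≡ 30299, 2^256 ≡ 6269, 2^512 ≡ 15167.
729 = 512 + 128 + 64 + 16 + 8 + 1, so 2^729 ≡ 15167·30299·20140·18879·256·2 ≡ 512 (mod 46657).
x_0 = 512.
x_1 = 512^2 mod 46657 = 28859.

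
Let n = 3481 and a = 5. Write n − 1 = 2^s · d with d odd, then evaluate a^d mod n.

2184

n − 1 = 3480 = 2^3 · 435, so s = 3 and d = 435.
Repeated squaring mod 3481: 5^1 ≡ 5, 5^2 ≡ 25, 5^4 ≡ 625, 5^8 ≡ 753, 5^16 ≡ 3087, 5^32 ≡ 2072, 5^64 ≡ 1111, 5^128 ≡ 2047, 5^256 ≡ 2566.
435 = 256 + 128 + 32 + 16 + 2 + 1, so 5^435 ≡ 2566·2047·2072·3087·25·5 ≡ 2184 (mod 3481).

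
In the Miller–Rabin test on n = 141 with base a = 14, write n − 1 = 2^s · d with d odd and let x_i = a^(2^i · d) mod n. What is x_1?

n − 1 = 140 = 2^2 · 35, so s = 2 and d = 35.
Repeated squaring mod 141: 14^1 ≡ 14, 14^2 ≡ 55, 14^4 ≡ 64, 14^8 ≡ 7, 14^16 ≡ 49, 14^32 ≡ 4.
35 = 32 + 2 + 1, so 14^35 ≡ 4·55·14 ≡ 119 (mod 141).
x_0 = 119.
x_1 = 119^2 mod 141 = 61.

61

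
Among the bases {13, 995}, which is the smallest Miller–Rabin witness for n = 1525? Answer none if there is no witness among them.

13

n − 1 = 1524 = 2^2 · 381, so s = 2 and d = 381.
Base 13: x_0 = 13^381 mod 1525 = 1038. x_0 is neither 1 nor 1524, so continue squaring. x_1 = 1038^2 mod 1525 = 794. Reached i = s−1 = 1 without hitting −1: 13 is a Miller–Rabin witness and 1525 is composite.
Base 995: x_0 = 995^381 mod 1525 = 125. x_0 is neither 1 nor 1524, so continue squaring. x_1 = 125^2 mod 1525 = 375. Reached i = s−1 = 1 without hitting −1: 995 is a Miller–Rabin witness and 1525 is composite.
The smallest witness among the given bases is 13.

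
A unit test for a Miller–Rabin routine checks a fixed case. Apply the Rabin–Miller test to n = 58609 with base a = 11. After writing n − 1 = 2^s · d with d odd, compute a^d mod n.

33145

n − 1 = 58608 = 2^4 · 3663, so s = 4 and d = 3663.
11^3663 mod 58609 = 33145.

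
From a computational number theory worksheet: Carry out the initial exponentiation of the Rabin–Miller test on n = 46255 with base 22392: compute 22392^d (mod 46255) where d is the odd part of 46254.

36823

n − 1 = 46254 = 2^1 · 23127, so s = 1 and d = 23127.
By repeated squaring, 22392^23127 ≡ 36823 (mod 46255).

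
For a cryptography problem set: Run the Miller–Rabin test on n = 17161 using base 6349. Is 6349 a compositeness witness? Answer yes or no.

yes

n − 1 = 17160 = 2^3 · 2145, so s = 3 and d = 2145.
x_0 = 6349^2145 mod 17161 = 7599.
x_0 is neither 1 nor 17160, so continue squaring.
x_1 = 7599^2 mod 17161 = 15197.
x_2 = 15197^2 mod 17161 = 13232.
Reached i = s−1 = 2 without hitting −1: 6349 is a Miller–Rabin witness and 17161 is composite.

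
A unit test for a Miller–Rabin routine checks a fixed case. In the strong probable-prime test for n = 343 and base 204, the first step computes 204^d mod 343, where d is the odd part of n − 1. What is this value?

218

n − 1 = 342 = 2^1 · 171, so s = 1 and d = 171.
204^171 mod 343 = 218.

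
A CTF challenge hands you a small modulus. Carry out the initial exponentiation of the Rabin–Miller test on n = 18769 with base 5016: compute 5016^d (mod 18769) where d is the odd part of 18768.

370

n − 1 = 18768 = 2^4 · 1173, so s = 4 and d = 1173.
5016^1173 mod 18769 = 370.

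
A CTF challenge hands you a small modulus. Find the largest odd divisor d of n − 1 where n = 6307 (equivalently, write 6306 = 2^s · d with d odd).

3153

Halving: 6306 → 3153; 3153 is odd.
So 6306 = 2^1 · 3153.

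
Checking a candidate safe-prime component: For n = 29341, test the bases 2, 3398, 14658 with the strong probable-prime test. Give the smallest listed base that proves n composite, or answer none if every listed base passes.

none

n − 1 = 29340 = 2^2 · 7335, so s = 2 and d = 7335.
Base 2: x_0 = 2^7335 mod 29341 = 26424. x_0 is neither 1 nor 29340, so continue squaring. x_1 = 26424^2 mod 29341 = 29340. x_1 ≡ −1, so 2 is not a witness.
Base 3398: x_0 = 3398^7335 mod 29341 = 15361. x_0 is neither 1 nor 29340, so continue squaring. x_1 = 15361^2 mod 29341 = 29340. x_1 ≡ −1, so 3398 is not a witness.
Base 14658: x_0 = 14658^7335 mod 29341 = 13980. x_0 is neither 1 nor 29340, so continue squaring. x_1 = 13980^2 mod 29341 = 29340. x_1 ≡ −1, so 14658 is not a witness.
No listed base is a witness for 29341.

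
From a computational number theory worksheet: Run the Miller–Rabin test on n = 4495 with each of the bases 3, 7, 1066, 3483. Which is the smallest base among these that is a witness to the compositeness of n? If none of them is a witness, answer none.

n − 1 = 4494 = 2^1 · 2247, so s = 1 and d = 2247.
Base 3: x_0 = 3^2247 mod 4495 = 302. x_0 ∉ {1, 4494} and s = 1, so 3 is a Miller–Rabin witness and 4495 is composite.
Base 7: x_0 = 7^2247 mod 4495 = 233. x_0 ∉ {1, 4494} and s = 1, so 7 is a Miller–Rabin witness and 4495 is composite.
Base 1066: x_0 = 1066^2247 mod 4495 = 1391. x_0 ∉ {1, 4494} and s = 1, so 1066 is a Miller–Rabin witness and 4495 is composite.
Base 3483: x_0 = 3483^2247 mod 4495 = 1317. x_0 ∉ {1, 4494} and s = 1, so 3483 is a Miller–Rabin witness and 4495 is composite.
The smallest witness among the given bases is 3.

3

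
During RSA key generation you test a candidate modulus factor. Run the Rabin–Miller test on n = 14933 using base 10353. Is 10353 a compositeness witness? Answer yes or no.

n − 1 = 14932 = 2^2 · 3733, so s = 2 and d = 3733.
By repeated squaring, 10353^3733 ≡ 2744 (mod 14933).
x_0 = 10353^3733 mod 14933 = 2744.
x_0 is neither 1 nor 14932, so continue squaring.
x_1 = 2744^2 mod 14933 = 3304.
Reached i = s−1 = 1 without hitting −1: 10353 is a Miller–Rabin witness and 14933 is composite.

yes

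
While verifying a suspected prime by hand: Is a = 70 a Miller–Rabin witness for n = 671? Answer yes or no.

no

n − 1 = 670 = 2^1 · 335, so s = 1 and d = 335.
x_0 = 70^335 mod 671 = 1.
x_0 = 1, so 70 is not a witness.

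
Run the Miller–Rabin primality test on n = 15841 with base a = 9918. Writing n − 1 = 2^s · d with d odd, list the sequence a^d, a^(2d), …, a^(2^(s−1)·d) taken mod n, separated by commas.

10198, 3039, 218, 1, 1

n − 1 = 15840 = 2^5 · 495, so s = 5 and d = 495.
x_0 = 9918^495 mod 15841 = 10198.
x_1 = 10198^2 mod 15841 = 3039.
x_2 = 3039^2 mod 15841 = 218.
x_3 = 218^2 mod 15841 = 1.
x_4 = 1^2 mod 15841 = 1.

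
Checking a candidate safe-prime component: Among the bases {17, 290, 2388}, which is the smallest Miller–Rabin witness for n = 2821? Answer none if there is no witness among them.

none

n − 1 = 2820 = 2^2 · 705, so s = 2 and d = 705.
Base 17: x_0 = 17^705 mod 2821 = 2820. x_0 = 2820 ≡ −1, so 17 is not a witness.
Base 290: x_0 = 290^705 mod 2821 = 2820. x_0 = 2820 ≡ −1, so 290 is not a witness.
Base 2388: x_0 = 2388^705 mod 2821 = 1. x_0 = 1, so 2388 is not a witness.
No listed base is a witness for 2821.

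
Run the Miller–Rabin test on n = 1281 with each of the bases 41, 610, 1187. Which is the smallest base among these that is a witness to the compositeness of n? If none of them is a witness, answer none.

n − 1 = 1280 = 2^8 · 5, so s = 8 and d = 5.
Base 41: x_0 = 41^5 mod 1281 = 1280. x_0 = 1280 ≡ −1, so 41 is not a witness.
Base 610: x_0 = 610^5 mod 1281 = 610. x_0 is neither 1 nor 1280, so continue squaring. x_1 = 610^2 mod 1281 = 610. x_2 = 610^2 mod 1281 = 610. x_3 = 610^2 mod 1281 = 610. x_4 = 610^2 mod 1281 = 610. x_5 = 610^2 mod 1281 = 610. x_6 = 610^2 mod 1281 = 610. x_7 = 610^2 mod 1281 = 610. Reached i = s−1 = 7 without hitting −1: 610 is a Miller–Rabin witness and 1281 is composite.
Base 1187: x_0 = 1187^5 mod 1281 = 926. x_0 is neither 1 nor 1280, so continue squaring. x_1 = 926^2 mod 1281 = 487. x_2 = 487^2 mod 1281 = 184. x_3 = 184^2 mod 1281 = 550. x_4 = 550^2 mod 1281 = 184. x_5 = 184^2 mod 1281 = 550. x_6 = 550^2 mod 1281 = 184. x_7 = 184^2 mod 1281 = 550. Reached i = s−1 = 7 without hitting −1: 1187 is a Miller–Rabin witness and 1281 is composite.
The smallest witness among the given bases is 610.

610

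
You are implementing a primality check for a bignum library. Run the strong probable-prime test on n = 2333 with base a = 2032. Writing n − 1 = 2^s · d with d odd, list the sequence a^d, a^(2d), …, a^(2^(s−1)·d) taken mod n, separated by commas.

2332, 1

n − 1 = 2332 = 2^2 · 583, so s = 2 and d = 583.
x_0 = 2032^583 mod 2333 = 2332.
x_1 = 2332^2 mod 2333 = 1.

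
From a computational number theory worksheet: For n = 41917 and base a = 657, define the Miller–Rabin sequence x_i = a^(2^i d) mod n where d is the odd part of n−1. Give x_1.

5971

n − 1 = 41916 = 2^2 · 10479, so s = 2 and d = 10479.
x_0 = 657^10479 mod 41917 = 25520.
x_1 = 25520^2 mod 41917 = 5971.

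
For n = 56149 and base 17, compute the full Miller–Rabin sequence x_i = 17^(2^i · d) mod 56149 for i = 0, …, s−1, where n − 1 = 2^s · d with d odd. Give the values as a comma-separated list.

56148, 1

n − 1 = 56148 = 2^2 · 14037, so s = 2 and d = 14037.
x_0 = 17^14037 mod 56149 = 56148.
x_1 = 56148^2 mod 56149 = 1.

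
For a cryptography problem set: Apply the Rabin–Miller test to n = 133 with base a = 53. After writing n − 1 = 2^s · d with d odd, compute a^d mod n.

n − 1 = 132 = 2^2 · 33, so s = 2 and d = 33.
Repeated squaring mod 133: 53^1 ≡ 53, 53^2 ≡ 16, 53^4 ≡ 123, 53^8 ≡ 100, 53^16 ≡ 25, 53^32 ≡ 93.
33 = 32 + 1, so 53^33 ≡ 93·53 ≡ 8 (mod 133).

8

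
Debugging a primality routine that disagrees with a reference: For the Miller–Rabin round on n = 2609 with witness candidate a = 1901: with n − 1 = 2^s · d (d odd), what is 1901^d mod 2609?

2338

n − 1 = 2608 = 2^4 · 163, so s = 4 and d = 163.
Repeated squaring mod 2609: 1901^1 ≡ 1901, 1901^2 ≡ 336, 1901^4 ≡ 709, 1901^8 ≡ 1753, 1901^16 ≡ 2216, 1901^32 ≡ 518, 1901^64 ≡ 2206, 1901^128 ≡ 651.
163 = 128 + 32 + 2 + 1, so 1901^163 ≡ 651·518·336·1901 ≡ 2338 (mod 2609).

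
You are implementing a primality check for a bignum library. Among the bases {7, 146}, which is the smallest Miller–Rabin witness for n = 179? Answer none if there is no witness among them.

n − 1 = 178 = 2^1 · 89, so s = 1 and d = 89.
Base 7: x_0 = 7^89 mod 179 = 178. x_0 = 178 ≡ −1, so 7 is not a witness.
Base 146: x_0 = 146^89 mod 179 = 1. x_0 = 1, so 146 is not a witness.
No listed base is a witness for 179.

none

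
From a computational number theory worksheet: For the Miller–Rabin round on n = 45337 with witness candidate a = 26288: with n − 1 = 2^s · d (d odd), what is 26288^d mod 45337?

21557

n − 1 = 45336 = 2^3 · 5667, so s = 3 and d = 5667.
26288^5667 mod 45337 = 21557.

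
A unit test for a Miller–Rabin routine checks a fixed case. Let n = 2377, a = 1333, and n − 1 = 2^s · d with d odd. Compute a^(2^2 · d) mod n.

1

n − 1 = 2376 = 2^3 · 297, so s = 3 and d = 297.
x_0 = 1333^297 mod 2377 = 2376.
x_1 = 2376^2 mod 2377 = 1.
x_2 = 1^2 mod 2377 = 1.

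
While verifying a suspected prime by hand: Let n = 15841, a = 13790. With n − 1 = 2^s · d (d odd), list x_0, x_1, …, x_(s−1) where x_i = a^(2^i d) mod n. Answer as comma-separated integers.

n − 1 = 15840 = 2^5 · 495, so s = 5 and d = 495.
x_0 = 13790^495 mod 15841 = 3409.
x_1 = 3409^2 mod 15841 = 9828.
x_2 = 9828^2 mod 15841 = 7007.
x_3 = 7007^2 mod 15841 = 6790.
x_4 = 6790^2 mod 15841 = 6790.

3409, 9828, 7007, 6790, 6790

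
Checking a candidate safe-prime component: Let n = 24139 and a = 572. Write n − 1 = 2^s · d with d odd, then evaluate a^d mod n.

17859

n − 1 = 24138 = 2^1 · 12069, so s = 1 and d = 12069.
572^12069 mod 24139 = 17859.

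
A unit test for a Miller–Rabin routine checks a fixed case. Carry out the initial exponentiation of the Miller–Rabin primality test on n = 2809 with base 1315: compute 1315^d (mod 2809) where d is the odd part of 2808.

1483

n − 1 = 2808 = 2^3 · 351, so s = 3 and d = 351.
1315^351 mod 2809 = 1483.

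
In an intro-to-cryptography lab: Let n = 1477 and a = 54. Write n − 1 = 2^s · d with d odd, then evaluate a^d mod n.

n − 1 = 1476 = 2^2 · 369, so s = 2 and d = 369.
Repeated squaring mod 1477: 54^1 ≡ 54, 54^2 ≡ 1439, 54^4 ≡ 1444, 54^8 ≡ 1089, 54^16 ≡ 1367, 54^32 ≡ 284, 54^64 ≡ 898, 54^128 ≡ 1439, 54^256 ≡ 1444.
369 = 256 + 64 + 32 + 16 + 1, so 54^369 ≡ 1444·898·284·1367·54 ≡ 566 (mod 1477).

566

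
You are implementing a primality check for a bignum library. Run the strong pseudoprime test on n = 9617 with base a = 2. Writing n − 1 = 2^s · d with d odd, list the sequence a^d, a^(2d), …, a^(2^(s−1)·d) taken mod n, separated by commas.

2534, 6617, 8105, 6915

n − 1 = 9616 = 2^4 · 601, so s = 4 and d = 601.
x_0 = 2^601 mod 9617 = 2534.
x_1 = 2534^2 mod 9617 = 6617.
x_2 = 6617^2 mod 9617 = 8105.
x_3 = 8105^2 mod 9617 = 6915.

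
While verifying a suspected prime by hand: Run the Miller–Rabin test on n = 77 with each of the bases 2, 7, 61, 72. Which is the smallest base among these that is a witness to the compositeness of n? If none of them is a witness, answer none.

2

n − 1 = 76 = 2^2 · 19, so s = 2 and d = 19.
Base 2: x_0 = 2^19 mod 77 = 72. x_0 is neither 1 nor 76, so continue squaring. x_1 = 72^2 mod 77 = 25. Reached i = s−1 = 1 without hitting −1: 2 is a Miller–Rabin witness and 77 is composite.
Base 7: x_0 = 7^19 mod 77 = 63. x_0 is neither 1 nor 76, so continue squaring. x_1 = 63^2 mod 77 = 42. Reached i = s−1 = 1 without hitting −1: 7 is a Miller–Rabin witness and 77 is composite.
Base 61: x_0 = 61^19 mod 77 = 68. x_0 is neither 1 nor 76, so continue squaring. x_1 = 68^2 mod 77 = 4. Reached i = s−1 = 1 without hitting −1: 61 is a Miller–Rabin witness and 77 is composite.
Base 72: x_0 = 72^19 mod 77 = 2. x_0 is neither 1 nor 76, so continue squaring. x_1 = 2^2 mod 77 = 4. Reached i = s−1 = 1 without hitting −1: 72 is a Miller–Rabin witness and 77 is composite.
The smallest witness among the given bases is 2.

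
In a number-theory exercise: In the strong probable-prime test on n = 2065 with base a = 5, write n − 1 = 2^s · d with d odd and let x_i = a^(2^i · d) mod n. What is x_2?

n − 1 = 2064 = 2^4 · 129, so s = 4 and d = 129.
x_0 = 5^129 mod 2065 = 1385.
x_1 = 1385^2 mod 2065 = 1905.
x_2 = 1905^2 mod 2065 = 820.

820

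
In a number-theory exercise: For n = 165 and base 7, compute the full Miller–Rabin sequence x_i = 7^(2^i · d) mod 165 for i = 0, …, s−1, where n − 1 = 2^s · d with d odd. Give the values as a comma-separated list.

7, 49

n − 1 = 164 = 2^2 · 41, so s = 2 and d = 41.
x_0 = 7^41 mod 165 = 7.
x_1 = 7^2 mod 165 = 49.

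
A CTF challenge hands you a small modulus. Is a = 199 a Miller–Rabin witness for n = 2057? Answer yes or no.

n − 1 = 2056 = 2^3 · 257, so s = 3 and d = 257.
x_0 = 199^257 mod 2057 = 1882.
x_0 is neither 1 nor 2056, so continue squaring.
x_1 = 1882^2 mod 2057 = 1827.
x_2 = 1827^2 mod 2057 = 1475.
Reached i = s−1 = 2 without hitting −1: 199 is a Miller–Rabin witness and 2057 is composite.

yes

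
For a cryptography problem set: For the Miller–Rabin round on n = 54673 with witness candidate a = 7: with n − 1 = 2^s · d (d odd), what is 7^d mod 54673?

n − 1 = 54672 = 2^4 · 3417, so s = 4 and d = 3417.
7^3417 mod 54673 = 40129.

40129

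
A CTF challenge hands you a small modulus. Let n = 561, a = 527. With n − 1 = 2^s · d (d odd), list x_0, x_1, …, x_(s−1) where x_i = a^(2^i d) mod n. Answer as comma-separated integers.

n − 1 = 560 = 2^4 · 35, so s = 4 and d = 35.
x_0 = 527^35 mod 561 = 527.
x_1 = 527^2 mod 561 = 34.
x_2 = 34^2 mod 561 = 34.
x_3 = 34^2 mod 561 = 34.

527, 34, 34, 34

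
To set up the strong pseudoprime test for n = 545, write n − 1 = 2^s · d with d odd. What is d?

Halving: 544 → 272 → 136 → 68 → 34 → 17; 17 is odd.
So 544 = 2^5 · 17.

17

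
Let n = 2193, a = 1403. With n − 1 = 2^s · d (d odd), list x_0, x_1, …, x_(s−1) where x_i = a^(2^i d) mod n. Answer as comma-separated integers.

383, 1951, 1546, 1939

n − 1 = 2192 = 2^4 · 137, so s = 4 and d = 137.
x_0 = 1403^137 mod 2193 = 383.
x_1 = 383^2 mod 2193 = 1951.
x_2 = 1951^2 mod 2193 = 1546.
x_3 = 1546^2 mod 2193 = 1939.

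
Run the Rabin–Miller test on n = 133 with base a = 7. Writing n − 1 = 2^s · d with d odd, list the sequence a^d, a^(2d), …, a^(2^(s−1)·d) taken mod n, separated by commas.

n − 1 = 132 = 2^2 · 33, so s = 2 and d = 33.
x_0 = 7^33 mod 133 = 77.
x_1 = 77^2 mod 133 = 77.

77, 77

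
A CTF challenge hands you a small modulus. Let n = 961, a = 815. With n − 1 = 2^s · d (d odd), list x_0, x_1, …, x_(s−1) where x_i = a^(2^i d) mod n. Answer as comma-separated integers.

590, 218, 435, 869, 776, 590

n − 1 = 960 = 2^6 · 15, so s = 6 and d = 15.
x_0 = 815^15 mod 961 = 590.
x_1 = 590^2 mod 961 = 218.
x_2 = 218^2 mod 961 = 435.
x_3 = 435^2 mod 961 = 869.
x_4 = 869^2 mod 961 = 776.
x_5 = 776^2 mod 961 = 590.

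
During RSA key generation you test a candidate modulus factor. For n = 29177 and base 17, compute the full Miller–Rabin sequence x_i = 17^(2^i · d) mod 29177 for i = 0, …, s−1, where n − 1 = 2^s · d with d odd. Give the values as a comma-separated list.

17804, 3488, 28512

n − 1 = 29176 = 2^3 · 3647, so s = 3 and d = 3647.
x_0 = 17^3647 mod 29177 = 17804.
x_1 = 17804^2 mod 29177 = 3488.
x_2 = 3488^2 mod 29177 = 28512.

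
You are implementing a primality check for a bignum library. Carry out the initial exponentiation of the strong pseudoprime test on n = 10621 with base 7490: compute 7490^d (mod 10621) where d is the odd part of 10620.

n − 1 = 10620 = 2^2 · 2655, so s = 2 and d = 2655.
7490^2655 mod 10621 = 2946.

2946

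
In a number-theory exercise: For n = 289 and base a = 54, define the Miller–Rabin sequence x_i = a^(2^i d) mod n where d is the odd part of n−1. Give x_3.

33

n − 1 = 288 = 2^5 · 9, so s = 5 and d = 9.
Repeated squaring mod 289: 54^1 ≡ 54, 54^2 ≡ 26, 54^4 ≡ 98, 54^8 ≡ 67.
9 = 8 + 1, so 54^9 ≡ 67·54 ≡ 150 (mod 289).
x_0 = 150.
x_1 = 150^2 mod 289 = 247.
x_2 = 247^2 mod 289 = 30.
x_3 = 30^2 mod 289 = 33.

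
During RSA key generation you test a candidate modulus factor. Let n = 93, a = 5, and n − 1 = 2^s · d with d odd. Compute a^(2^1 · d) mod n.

67

n − 1 = 92 = 2^2 · 23, so s = 2 and d = 23.
x_0 = 5^23 mod 93 = 56.
x_1 = 56^2 mod 93 = 67.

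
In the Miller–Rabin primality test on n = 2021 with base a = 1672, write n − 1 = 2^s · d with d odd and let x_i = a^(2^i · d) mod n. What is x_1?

n − 1 = 2020 = 2^2 · 505, so s = 2 and d = 505.
x_0 = 1672^505 mod 2021 = 1887.
x_1 = 1887^2 mod 2021 = 1788.

1788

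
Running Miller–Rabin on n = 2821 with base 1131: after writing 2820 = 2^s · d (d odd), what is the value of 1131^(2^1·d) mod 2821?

2171

n − 1 = 2820 = 2^2 · 705, so s = 2 and d = 705.
Repeated squaring mod 2821: 1131^1 ≡ 1131, 1131^2 ≡ 1248, 1131^4 ≡ 312, 1131^8 ≡ 1430, 1131^16 ≡ 2496, 1131^32 ≡ 1248, 1131^64 ≡ 312, 1131^128 ≡ 1430, 1131^256 ≡ 2496, 1131^512 ≡ 1248.
705 = 512 + 128 + 64 + 1, so 1131^705 ≡ 1248·1430·312·1131 ≡ 2262 (mod 2821).
x_0 = 2262.
x_1 = 2262^2 mod 2821 = 2171.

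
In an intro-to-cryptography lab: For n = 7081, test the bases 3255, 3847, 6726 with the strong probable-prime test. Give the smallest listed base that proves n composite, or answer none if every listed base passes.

none

n − 1 = 7080 = 2^3 · 885, so s = 3 and d = 885.
Base 3255: x_0 = 3255^885 mod 7081 = 1117. x_0 is neither 1 nor 7080, so continue squaring. x_1 = 1117^2 mod 7081 = 1433. x_2 = 1433^2 mod 7081 = 7080. x_2 ≡ −1, so 3255 is not a witness.
Base 3847: x_0 = 3847^885 mod 7081 = 3234. x_0 is neither 1 nor 7080, so continue squaring. x_1 = 3234^2 mod 7081 = 119. x_2 = 119^2 mod 7081 = 7080. x_2 ≡ −1, so 3847 is not a witness.
Base 6726: x_0 = 6726^885 mod 7081 = 355. x_0 is neither 1 nor 7080, so continue squaring. x_1 = 355^2 mod 7081 = 5648. x_2 = 5648^2 mod 7081 = 7080. x_2 ≡ −1, so 6726 is not a witness.
No listed base is a witness for 7081.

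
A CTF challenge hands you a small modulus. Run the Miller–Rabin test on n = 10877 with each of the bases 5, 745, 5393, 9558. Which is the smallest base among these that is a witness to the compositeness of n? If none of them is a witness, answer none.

5

n − 1 = 10876 = 2^2 · 2719, so s = 2 and d = 2719.
Base 5: x_0 = 5^2719 mod 10877 = 5559. x_0 is neither 1 nor 10876, so continue squaring. x_1 = 5559^2 mod 10877 = 924. Reached i = s−1 = 1 without hitting −1: 5 is a Miller–Rabin witness and 10877 is composite.
Base 745: x_0 = 745^2719 mod 10877 = 9238. x_0 is neither 1 nor 10876, so continue squaring. x_1 = 9238^2 mod 10877 = 10579. Reached i = s−1 = 1 without hitting −1: 745 is a Miller–Rabin witness and 10877 is composite.
Base 5393: x_0 = 5393^2719 mod 10877 = 10138. x_0 is neither 1 nor 10876, so continue squaring. x_1 = 10138^2 mod 10877 = 2271. Reached i = s−1 = 1 without hitting −1: 5393 is a Miller–Rabin witness and 10877 is composite.
Base 9558: x_0 = 9558^2719 mod 10877 = 4515. x_0 is neither 1 nor 10876, so continue squaring. x_1 = 4515^2 mod 10877 = 1727. Reached i = s−1 = 1 without hitting −1: 9558 is a Miller–Rabin witness and 10877 is composite.
The smallest witness among the given bases is 5.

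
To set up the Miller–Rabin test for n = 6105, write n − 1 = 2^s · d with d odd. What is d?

Halving: 6104 → 3052 → 1526 → 763; 763 is odd.
So 6104 = 2^3 · 763.

763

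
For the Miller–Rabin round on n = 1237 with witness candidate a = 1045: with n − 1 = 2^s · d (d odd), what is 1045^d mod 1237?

1

n − 1 = 1236 = 2^2 · 309, so s = 2 and d = 309.
1045^309 mod 1237 = 1.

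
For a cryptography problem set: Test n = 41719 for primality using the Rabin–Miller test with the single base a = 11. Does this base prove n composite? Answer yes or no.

no

n − 1 = 41718 = 2^1 · 20859, so s = 1 and d = 20859.
x_0 = 11^20859 mod 41719 = 1.
x_0 = 1, so 11 is not a witness.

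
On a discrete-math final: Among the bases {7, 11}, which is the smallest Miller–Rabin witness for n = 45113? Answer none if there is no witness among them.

n − 1 = 45112 = 2^3 · 5639, so s = 3 and d = 5639.
Base 7: x_0 = 7^5639 mod 45113 = 554. x_0 is neither 1 nor 45112, so continue squaring. x_1 = 554^2 mod 45113 = 36238. x_2 = 36238^2 mod 45113 = 43440. Reached i = s−1 = 2 without hitting −1: 7 is a Miller–Rabin witness and 45113 is composite.
Base 11: x_0 = 11^5639 mod 45113 = 2458. x_0 is neither 1 nor 45112, so continue squaring. x_1 = 2458^2 mod 45113 = 41735. x_2 = 41735^2 mod 45113 = 42408. Reached i = s−1 = 2 without hitting −1: 11 is a Miller–Rabin witness and 45113 is composite.
The smallest witness among the given bases is 7.

7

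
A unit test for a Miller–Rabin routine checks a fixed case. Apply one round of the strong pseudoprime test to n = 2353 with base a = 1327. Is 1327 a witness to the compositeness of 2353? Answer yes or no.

n − 1 = 2352 = 2^4 · 147, so s = 4 and d = 147.
Repeated squaring mod 2353: 1327^1 ≡ 1327, 1327^2 ≡ 885, 1327^4 ≡ 2029, 1327^8 ≡ 1444, 1327^16 ≡ 378, 1327^32 ≡ 1704, 1327^64 ≡ 14, 1327^128 ≡ 196.
147 = 128 + 16 + 2 + 1, so 1327^147 ≡ 196·378·885·1327 ≡ 1600 (mod 2353).
x_0 = 1327^147 mod 2353 = 1600.
x_0 is neither 1 nor 2352, so continue squaring.
x_1 = 1600^2 mod 2353 = 2289.
x_2 = 2289^2 mod 2353 = 1743.
x_3 = 1743^2 mod 2353 = 326.
Reached i = s−1 = 3 without hitting −1: 1327 is a Miller–Rabin witness and 2353 is composite.

yes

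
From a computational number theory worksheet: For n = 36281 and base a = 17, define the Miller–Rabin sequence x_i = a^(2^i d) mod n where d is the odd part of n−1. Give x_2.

n − 1 = 36280 = 2^3 · 4535, so s = 3 and d = 4535.
Repeated squaring mod 36281: 17^1 ≡ 17, 17^2 ≡ 289, 17^4 ≡ 10959, 17^8 ≡ 9571, 17^16 ≡ 30797, 17^32 ≡ 33588, 17^64 ≡ 32330, 17^128 ≡ 9571, 17^256 ≡ 30797, 17^512 ≡ 33588, 17^1024 ≡ 32330, 17^2048 ≡ 9571, 17^4096 ≡ 30797.
4535 = 4096 + 256 + 128 + 32 + 16 + 4 + 2 + 1, so 17^4535 ≡ 30797·30797·9571·33588·30797·10959·289·17 ≡ 34718 (mod 36281).
x_0 = 34718.
x_1 = 34718^2 mod 36281 = 12142.
x_2 = 12142^2 mod 36281 = 18461.

18461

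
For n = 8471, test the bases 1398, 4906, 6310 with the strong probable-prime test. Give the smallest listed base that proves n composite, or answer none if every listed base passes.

none

n − 1 = 8470 = 2^1 · 4235, so s = 1 and d = 4235.
Base 1398: x_0 = 1398^4235 mod 8471 = 8470. x_0 = 8470 ≡ −1, so 1398 is not a witness.
Base 4906: x_0 = 4906^4235 mod 8471 = 1. x_0 = 1, so 4906 is not a witness.
Base 6310: x_0 = 6310^4235 mod 8471 = 8470. x_0 = 8470 ≡ −1, so 6310 is not a witness.
No listed base is a witness for 8471.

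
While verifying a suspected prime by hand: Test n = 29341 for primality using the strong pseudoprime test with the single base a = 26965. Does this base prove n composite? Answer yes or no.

n − 1 = 29340 = 2^2 · 7335, so s = 2 and d = 7335.
x_0 = 26965^7335 mod 29341 = 2744.
x_0 is neither 1 nor 29340, so continue squaring.
x_1 = 2744^2 mod 29341 = 18240.
Reached i = s−1 = 1 without hitting −1: 26965 is a Miller–Rabin witness and 29341 is composite.

yes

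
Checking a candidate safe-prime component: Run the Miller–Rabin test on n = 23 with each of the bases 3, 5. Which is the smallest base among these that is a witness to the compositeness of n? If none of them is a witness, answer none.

n − 1 = 22 = 2^1 · 11, so s = 1 and d = 11.
Base 3: x_0 = 3^11 mod 23 = 1. x_0 = 1, so 3 is not a witness.
Base 5: x_0 = 5^11 mod 23 = 22. x_0 = 22 ≡ −1, so 5 is not a witness.
No listed base is a witness for 23.

none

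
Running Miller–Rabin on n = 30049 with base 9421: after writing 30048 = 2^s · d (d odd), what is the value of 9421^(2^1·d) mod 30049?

n − 1 = 30048 = 2^5 · 939, so s = 5 and d = 939.
x_0 = 9421^939 mod 30049 = 10483.
x_1 = 10483^2 mod 30049 = 4096.

4096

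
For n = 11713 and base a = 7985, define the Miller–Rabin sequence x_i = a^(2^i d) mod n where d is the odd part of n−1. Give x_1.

n − 1 = 11712 = 2^6 · 183, so s = 6 and d = 183.
Repeated squaring mod 11713: 7985^1 ≡ 7985, 7985^2 ≡ 6366, 7985^4 ≡ 10689, 7985^8 ≡ 6119, 7985^16 ≡ 7413, 7985^32 ≡ 6886, 7985^64 ≡ 2772, 7985^128 ≡ 256.
183 = 128 + 32 + 16 + 4 + 2 + 1, so 7985^183 ≡ 256·6886·7413·10689·6366·7985 ≡ 7385 (mod 11713).
x_0 = 7385.
x_1 = 7385^2 mod 11713 = 2497.

2497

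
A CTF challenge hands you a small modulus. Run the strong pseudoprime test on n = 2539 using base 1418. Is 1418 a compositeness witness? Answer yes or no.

no

n − 1 = 2538 = 2^1 · 1269, so s = 1 and d = 1269.
x_0 = 1418^1269 mod 2539 = 2538.
x_0 = 2538 ≡ −1, so 1418 is not a witness.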